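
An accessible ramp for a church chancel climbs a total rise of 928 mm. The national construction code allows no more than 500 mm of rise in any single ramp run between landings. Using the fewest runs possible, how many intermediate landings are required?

At most 500 each: 928/500 = 1.86, giving 2 ramp runs.
2 runs are separated by 1 intermediate landings.

1 intermediate landings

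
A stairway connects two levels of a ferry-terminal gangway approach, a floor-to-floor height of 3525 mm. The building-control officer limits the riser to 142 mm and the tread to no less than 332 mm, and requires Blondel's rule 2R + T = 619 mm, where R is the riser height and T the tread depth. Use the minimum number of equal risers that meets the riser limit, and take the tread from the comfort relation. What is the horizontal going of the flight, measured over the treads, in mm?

8088 mm

3525 / 142 = 24.82, so 25 risers are needed.
R = 3525 ÷ 25 = 141 mm.
From 2R + T = 619: T = 619 − 282 = 337 mm.
Treads = 25 − 1 = 24; going = 24 × 337 = 8088 mm.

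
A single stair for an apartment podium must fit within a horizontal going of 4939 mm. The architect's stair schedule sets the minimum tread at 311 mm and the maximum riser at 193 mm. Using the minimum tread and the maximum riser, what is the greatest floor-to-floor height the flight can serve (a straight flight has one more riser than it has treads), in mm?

3088 mm

Treads that fit: ⌊4939 / 311⌋ = 15.
Risers = treads + 1 = 16.
Maximum height = 16 × 193 = 3088 mm.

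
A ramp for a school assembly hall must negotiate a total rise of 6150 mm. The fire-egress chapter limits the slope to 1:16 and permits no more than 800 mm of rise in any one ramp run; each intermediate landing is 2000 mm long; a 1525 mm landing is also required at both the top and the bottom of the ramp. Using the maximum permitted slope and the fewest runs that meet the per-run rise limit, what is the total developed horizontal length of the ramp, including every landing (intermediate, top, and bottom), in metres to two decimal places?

6150 / 800 = 7.69, so 8 ramp runs are needed. That means 7 intermediate landings.
Horizontal run for 6150 mm of rise at 1:16 is 6150 × 16 = 98400 mm.
7 intermediate landings contribute 7 × 2000 = 14000 mm.
Top and bottom landings: 2 × 1525 = 3050 mm.
Total = 98400 + 14000 + 3050 = 115450 mm.
= 115.45 m.

115.45 m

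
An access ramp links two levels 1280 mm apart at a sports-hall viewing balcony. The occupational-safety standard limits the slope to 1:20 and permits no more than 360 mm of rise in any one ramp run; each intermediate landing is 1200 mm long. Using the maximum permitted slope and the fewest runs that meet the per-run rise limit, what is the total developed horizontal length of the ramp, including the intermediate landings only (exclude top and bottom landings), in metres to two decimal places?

1280 / 360 = 3.56, so 4 ramp runs are needed. That means 3 intermediate landings.
Ramp run (horizontal) at 1:20: 1280 × 20 = 25600 mm.
Intermediate landings: 3 × 1200 = 3600 mm.
Total developed length = 25600 + 3600 = 29200 mm.
= 29.20 m.

29.20 m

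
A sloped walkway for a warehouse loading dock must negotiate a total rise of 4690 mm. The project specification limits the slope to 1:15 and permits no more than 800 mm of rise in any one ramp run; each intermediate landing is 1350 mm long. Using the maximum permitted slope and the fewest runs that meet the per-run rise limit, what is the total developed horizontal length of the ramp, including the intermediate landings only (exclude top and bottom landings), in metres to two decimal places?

⌈4690/800⌉ = 6 ramp runs. That means 5 intermediate landings.
Horizontal run for 4690 mm of rise at 1:15 is 4690 × 15 = 70350 mm.
Intermediate landings: 5 × 1350 = 6750 mm.
Developed length = 70350 + 6750 = 77100 mm.
= 77.10 m.

77.10 m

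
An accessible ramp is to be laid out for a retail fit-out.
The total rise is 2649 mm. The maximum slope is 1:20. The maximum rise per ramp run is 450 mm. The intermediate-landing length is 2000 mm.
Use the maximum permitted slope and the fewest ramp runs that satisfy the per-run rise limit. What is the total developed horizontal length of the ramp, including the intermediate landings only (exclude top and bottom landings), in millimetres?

62980 mm

2649 / 450 = 5.89, so 6 ramp runs are needed. That means 5 intermediate landings.
Horizontal run for 2649 mm of rise at 1:20 is 2649 × 20 = 52980 mm.
5 intermediate landings contribute 5 × 2000 = 10000 mm.
Developed length = 52980 + 10000 = 62980 mm.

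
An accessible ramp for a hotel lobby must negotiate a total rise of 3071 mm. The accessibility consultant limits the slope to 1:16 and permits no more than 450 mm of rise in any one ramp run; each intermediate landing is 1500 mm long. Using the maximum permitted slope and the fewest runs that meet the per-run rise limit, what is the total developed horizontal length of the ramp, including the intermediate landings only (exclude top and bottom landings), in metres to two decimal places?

58.14 m

3071 / 450 = 6.82, so 7 ramp runs are needed. That means 6 intermediate landings.
Ramp run (horizontal) at 1:16: 3071 × 16 = 49136 mm.
6 intermediate landings contribute 6 × 1500 = 9000 mm.
Developed length = 49136 + 9000 = 58136 mm.
= 58.14 m.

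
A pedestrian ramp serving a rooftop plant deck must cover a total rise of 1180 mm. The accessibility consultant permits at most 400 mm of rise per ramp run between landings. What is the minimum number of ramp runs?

3 runs

At most 400 each: 1180/400 = 2.95, giving 3 ramp runs.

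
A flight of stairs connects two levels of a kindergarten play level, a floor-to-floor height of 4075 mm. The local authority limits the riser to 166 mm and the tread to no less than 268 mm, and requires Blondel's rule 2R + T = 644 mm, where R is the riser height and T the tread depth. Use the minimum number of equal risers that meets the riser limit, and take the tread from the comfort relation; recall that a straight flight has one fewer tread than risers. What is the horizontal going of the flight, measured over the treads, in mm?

4075 / 166 = 24.55, so 25 risers are needed.
Riser R = 4075 / 25 = 163 mm, within the 166 mm limit.
Tread T = 644 − 2 × 163 = 318 mm (≥ 268 mm).
Treads = 25 − 1 = 24; going = 24 × 318 = 7632 mm.

7632 mm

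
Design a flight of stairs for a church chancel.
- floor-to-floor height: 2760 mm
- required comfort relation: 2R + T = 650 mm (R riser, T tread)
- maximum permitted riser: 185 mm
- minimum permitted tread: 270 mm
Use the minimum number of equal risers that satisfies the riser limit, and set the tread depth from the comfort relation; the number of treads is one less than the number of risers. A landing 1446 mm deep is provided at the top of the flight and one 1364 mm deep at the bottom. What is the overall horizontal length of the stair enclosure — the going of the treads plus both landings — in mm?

6758 mm

2760 / 185 = 14.92, so 15 risers are needed.
R = 2760 ÷ 15 = 184 mm.
T = 650 − 2·184 = 282 mm, which satisfies the 270 mm minimum.
15 risers give 14 treads; going = 14 × 282 = 3948 mm.
Add landings: 3948 + 1446 + 1364 = 6758 mm.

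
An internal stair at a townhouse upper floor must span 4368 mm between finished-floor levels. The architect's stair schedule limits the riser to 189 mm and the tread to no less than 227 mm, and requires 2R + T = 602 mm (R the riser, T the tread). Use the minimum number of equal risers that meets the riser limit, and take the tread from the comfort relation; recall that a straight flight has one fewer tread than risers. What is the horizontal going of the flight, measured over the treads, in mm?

4368 / 189 = 23.111 → round up to 24 risers.
R = 4368 ÷ 24 = 182 mm.
From 2R + T = 602: T = 602 − 364 = 238 mm.
Treads = 24 − 1 = 23; going = 23 × 238 = 5474 mm.

5474 mm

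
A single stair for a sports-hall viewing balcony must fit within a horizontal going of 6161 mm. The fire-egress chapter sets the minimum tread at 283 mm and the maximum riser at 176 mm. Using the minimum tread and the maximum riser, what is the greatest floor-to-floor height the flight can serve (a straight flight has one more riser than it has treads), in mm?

3872 mm

Treads that fit: ⌊6161 / 283⌋ = 21.
Risers = treads + 1 = 22.
Maximum height = 22 × 176 = 3872 mm.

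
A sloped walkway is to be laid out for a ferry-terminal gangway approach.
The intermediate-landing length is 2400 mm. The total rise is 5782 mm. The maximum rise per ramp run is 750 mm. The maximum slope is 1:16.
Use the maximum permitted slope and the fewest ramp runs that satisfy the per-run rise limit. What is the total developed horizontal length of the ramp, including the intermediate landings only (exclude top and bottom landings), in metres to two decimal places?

109.31 m

⌈5782/750⌉ = 8 ramp runs. That means 7 intermediate landings.
Ramp run (horizontal) at 1:16: 5782 × 16 = 92512 mm.
7 intermediate landings contribute 7 × 2400 = 16800 mm.
Total developed length = 92512 + 16800 = 109312 mm.
= 109.31 m.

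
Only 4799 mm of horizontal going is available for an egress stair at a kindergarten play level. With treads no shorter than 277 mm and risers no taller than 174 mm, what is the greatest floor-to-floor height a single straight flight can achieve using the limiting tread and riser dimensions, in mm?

Treads that fit: ⌊4799 / 277⌋ = 17.
Risers = treads + 1 = 18.
Maximum height = 18 × 174 = 3132 mm.

3132 mm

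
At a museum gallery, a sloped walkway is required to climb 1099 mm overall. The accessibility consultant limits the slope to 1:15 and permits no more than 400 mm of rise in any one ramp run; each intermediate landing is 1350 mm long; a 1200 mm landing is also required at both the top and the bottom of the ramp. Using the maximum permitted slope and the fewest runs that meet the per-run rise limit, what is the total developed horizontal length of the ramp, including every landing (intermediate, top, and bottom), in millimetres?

21585 mm

1099 / 400 = 2.748 → round up to 3 ramp runs. That means 2 intermediate landings.
Ramp run (horizontal) at 1:15: 1099 × 15 = 16485 mm.
2 intermediate landings contribute 2 × 1350 = 2700 mm.
Top and bottom landings: 2 × 1200 = 2400 mm.
Total = 16485 + 2700 + 2400 = 21585 mm.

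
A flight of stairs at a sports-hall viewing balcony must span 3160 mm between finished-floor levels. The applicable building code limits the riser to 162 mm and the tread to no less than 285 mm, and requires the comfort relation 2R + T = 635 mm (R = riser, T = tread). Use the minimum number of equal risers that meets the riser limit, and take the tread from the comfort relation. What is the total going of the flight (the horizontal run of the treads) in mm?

At most 162 each: 3160/162 = 19.51, giving 20 risers.
Riser R = 3160 / 20 = 158 mm, within the 162 mm limit.
Tread T = 635 − 2 × 158 = 319 mm (≥ 285 mm).
Going = (20 − 1) × 319 = 6061 mm.

6061 mm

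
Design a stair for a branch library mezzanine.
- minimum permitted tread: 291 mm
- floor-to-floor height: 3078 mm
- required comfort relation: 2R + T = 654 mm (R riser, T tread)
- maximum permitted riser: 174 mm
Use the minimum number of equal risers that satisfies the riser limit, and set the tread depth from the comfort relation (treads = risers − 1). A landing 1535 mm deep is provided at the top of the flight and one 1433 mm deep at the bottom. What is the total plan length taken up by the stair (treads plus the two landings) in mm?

8272 mm

3078 / 174 = 17.690 → round up to 18 risers.
R = 3078 ÷ 18 = 171 mm.
T = 654 − 2·171 = 312 mm, which satisfies the 291 mm minimum.
18 risers give 17 treads; going = 17 × 312 = 5304 mm.
Enclosure = 5304 + 1535 + 1433 = 8272 mm.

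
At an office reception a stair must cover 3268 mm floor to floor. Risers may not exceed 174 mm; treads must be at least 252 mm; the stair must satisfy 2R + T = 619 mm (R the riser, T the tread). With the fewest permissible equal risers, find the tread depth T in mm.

275 mm

At most 174 each: 3268/174 = 18.78, giving 19 risers.
Each riser is 3268/19 = 172 mm (≤ 174 mm).
Tread T = 619 − 2 × 172 = 275 mm (≥ 252 mm).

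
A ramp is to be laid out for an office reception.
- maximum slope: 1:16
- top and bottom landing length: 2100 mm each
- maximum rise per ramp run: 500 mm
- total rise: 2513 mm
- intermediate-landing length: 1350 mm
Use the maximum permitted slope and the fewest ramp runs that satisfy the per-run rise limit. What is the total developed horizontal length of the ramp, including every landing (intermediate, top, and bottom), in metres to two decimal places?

2513 / 500 = 5.03, so 6 ramp runs are needed. That means 5 intermediate landings.
Ramp run (horizontal) at 1:16: 2513 × 16 = 40208 mm.
Intermediate landings: 5 × 1350 = 6750 mm.
Top and bottom landings: 2 × 2100 = 4200 mm.
Total = 40208 + 6750 + 4200 = 51158 mm.
= 51.16 m.

51.16 m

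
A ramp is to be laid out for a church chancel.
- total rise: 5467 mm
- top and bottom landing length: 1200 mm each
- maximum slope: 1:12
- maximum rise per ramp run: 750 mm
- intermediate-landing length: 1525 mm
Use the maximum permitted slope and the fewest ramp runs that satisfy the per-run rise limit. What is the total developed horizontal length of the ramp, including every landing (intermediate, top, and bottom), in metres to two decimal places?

5467 / 750 = 7.289 → round up to 8 ramp runs. That means 7 intermediate landings.
Ramp run (horizontal) at 1:12: 5467 × 12 = 65604 mm.
7 intermediate landings contribute 7 × 1525 = 10675 mm.
Top and bottom landings: 2 × 1200 = 2400 mm.
Total = 65604 + 10675 + 2400 = 78679 mm.
= 78.68 m.

78.68 m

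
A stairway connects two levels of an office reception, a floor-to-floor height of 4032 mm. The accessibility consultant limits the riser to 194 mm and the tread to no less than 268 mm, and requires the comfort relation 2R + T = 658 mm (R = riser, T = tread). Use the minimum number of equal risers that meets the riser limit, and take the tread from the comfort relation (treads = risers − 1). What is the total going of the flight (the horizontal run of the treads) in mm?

5480 mm

⌈4032/194⌉ = 21 risers.
Each riser is 4032/21 = 192 mm (≤ 194 mm).
Tread T = 658 − 2 × 192 = 274 mm (≥ 268 mm).
21 risers give 20 treads; going = 20 × 274 = 5480 mm.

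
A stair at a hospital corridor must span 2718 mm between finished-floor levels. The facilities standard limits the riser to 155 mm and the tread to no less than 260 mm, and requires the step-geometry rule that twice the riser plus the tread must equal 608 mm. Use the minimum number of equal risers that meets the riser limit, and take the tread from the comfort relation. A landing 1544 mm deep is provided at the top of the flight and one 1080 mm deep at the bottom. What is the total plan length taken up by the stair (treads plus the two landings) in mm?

7826 mm

At most 155 each: 2718/155 = 17.54, giving 18 risers.
Riser R = 2718 / 18 = 151 mm, within the 155 mm limit.
Tread T = 608 − 2 × 151 = 306 mm (≥ 260 mm).
18 risers give 17 treads; going = 17 × 306 = 5202 mm.
Add landings: 5202 + 1544 + 1080 = 7826 mm.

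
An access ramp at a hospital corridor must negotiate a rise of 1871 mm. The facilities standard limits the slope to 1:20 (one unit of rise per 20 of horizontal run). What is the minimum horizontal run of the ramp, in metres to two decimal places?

At 1:20 the run is 20 × 1871 = 37420 mm.
37420 mm = 37.42 m.

37.42 m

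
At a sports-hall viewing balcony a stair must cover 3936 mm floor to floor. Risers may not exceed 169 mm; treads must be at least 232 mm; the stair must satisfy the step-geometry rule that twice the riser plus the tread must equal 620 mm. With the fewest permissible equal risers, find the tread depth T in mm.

⌈3936/169⌉ = 24 risers.
R = 3936 ÷ 24 = 164 mm.
Tread T = 620 − 2 × 164 = 292 mm (≥ 232 mm).

292 mm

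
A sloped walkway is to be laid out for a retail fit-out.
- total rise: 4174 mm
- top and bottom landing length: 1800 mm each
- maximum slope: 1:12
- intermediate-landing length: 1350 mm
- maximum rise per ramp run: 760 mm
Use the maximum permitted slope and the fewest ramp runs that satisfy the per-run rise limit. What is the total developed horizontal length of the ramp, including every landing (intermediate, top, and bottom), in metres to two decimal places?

⌈4174/760⌉ = 6 ramp runs. That means 5 intermediate landings.
Ramp run (horizontal) at 1:12: 4174 × 12 = 50088 mm.
5 intermediate landings contribute 5 × 1350 = 6750 mm.
Top and bottom landings: 2 × 1800 = 3600 mm.
Total = 50088 + 6750 + 3600 = 60438 mm.
= 60.44 m.

60.44 m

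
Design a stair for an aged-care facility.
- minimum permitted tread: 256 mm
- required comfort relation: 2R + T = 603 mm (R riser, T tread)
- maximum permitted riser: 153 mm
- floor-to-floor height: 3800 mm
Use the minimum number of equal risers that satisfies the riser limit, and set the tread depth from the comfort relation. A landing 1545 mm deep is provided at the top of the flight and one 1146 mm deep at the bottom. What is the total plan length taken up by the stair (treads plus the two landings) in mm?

3800 / 153 = 24.84, so 25 risers are needed.
R = 3800 ÷ 25 = 152 mm.
T = 603 − 2·152 = 299 mm, which satisfies the 256 mm minimum.
25 risers give 24 treads; going = 24 × 299 = 7176 mm.
Enclosure = 7176 + 1545 + 1146 = 9867 mm.

9867 mm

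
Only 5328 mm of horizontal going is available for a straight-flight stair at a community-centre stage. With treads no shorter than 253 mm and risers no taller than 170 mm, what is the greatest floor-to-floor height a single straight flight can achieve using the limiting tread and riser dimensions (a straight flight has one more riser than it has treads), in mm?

Treads that fit: ⌊5328 / 253⌋ = 21.
Risers = treads + 1 = 22.
Maximum height = 22 × 170 = 3740 mm.

3740 mm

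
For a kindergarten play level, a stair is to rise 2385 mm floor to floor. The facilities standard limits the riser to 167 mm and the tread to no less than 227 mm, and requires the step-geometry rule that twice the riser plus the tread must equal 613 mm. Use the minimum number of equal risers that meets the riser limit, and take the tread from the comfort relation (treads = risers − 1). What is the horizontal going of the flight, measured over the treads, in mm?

4130 mm

At most 167 each: 2385/167 = 14.28, giving 15 risers.
Riser R = 2385 / 15 = 159 mm, within the 167 mm limit.
From 2R + T = 613: T = 613 − 318 = 295 mm.
15 risers give 14 treads; going = 14 × 295 = 4130 mm.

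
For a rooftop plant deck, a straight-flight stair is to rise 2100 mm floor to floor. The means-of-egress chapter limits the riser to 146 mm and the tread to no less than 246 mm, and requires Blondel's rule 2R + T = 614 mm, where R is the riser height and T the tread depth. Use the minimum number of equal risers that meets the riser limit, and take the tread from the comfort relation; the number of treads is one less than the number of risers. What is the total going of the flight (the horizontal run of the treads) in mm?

4676 mm

At most 146 each: 2100/146 = 14.38, giving 15 risers.
R = 2100 ÷ 15 = 140 mm.
T = 614 − 2·140 = 334 mm, which satisfies the 246 mm minimum.
Treads = 15 − 1 = 14; going = 14 × 334 = 4676 mm.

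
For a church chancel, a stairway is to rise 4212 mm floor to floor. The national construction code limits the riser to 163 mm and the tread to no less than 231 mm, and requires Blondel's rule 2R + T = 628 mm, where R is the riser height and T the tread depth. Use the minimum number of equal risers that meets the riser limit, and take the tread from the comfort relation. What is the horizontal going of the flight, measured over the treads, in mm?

⌈4212/163⌉ = 26 risers.
Riser R = 4212 / 26 = 162 mm, within the 163 mm limit.
Tread T = 628 − 2 × 162 = 304 mm (≥ 231 mm).
Treads = 26 − 1 = 25; going = 25 × 304 = 7600 mm.

7600 mm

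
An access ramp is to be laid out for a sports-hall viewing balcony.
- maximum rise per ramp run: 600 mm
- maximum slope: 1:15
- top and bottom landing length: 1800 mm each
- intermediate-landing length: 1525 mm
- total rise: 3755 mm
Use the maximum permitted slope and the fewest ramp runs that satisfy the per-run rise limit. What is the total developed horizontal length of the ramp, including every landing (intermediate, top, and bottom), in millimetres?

69075 mm

⌈3755/600⌉ = 7 ramp runs. That means 6 intermediate landings.
Ramp run (horizontal) at 1:15: 3755 × 15 = 56325 mm.
Intermediate landings: 6 × 1525 = 9150 mm.
Top and bottom landings: 2 × 1800 = 3600 mm.
Total = 56325 + 9150 + 3600 = 69075 mm.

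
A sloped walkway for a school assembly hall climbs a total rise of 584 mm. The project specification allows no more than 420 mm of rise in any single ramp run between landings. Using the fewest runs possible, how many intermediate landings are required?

1 intermediate landings

584 / 420 = 1.39, so 2 ramp runs are needed.
2 runs are separated by 1 intermediate landings.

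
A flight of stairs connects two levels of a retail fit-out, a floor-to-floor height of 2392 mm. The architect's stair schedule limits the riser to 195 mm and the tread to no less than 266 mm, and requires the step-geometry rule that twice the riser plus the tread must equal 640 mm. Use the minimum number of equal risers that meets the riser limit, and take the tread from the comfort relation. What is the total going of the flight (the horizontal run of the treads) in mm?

3264 mm

⌈2392/195⌉ = 13 risers.
Each riser is 2392/13 = 184 mm (≤ 195 mm).
From 2R + T = 640: T = 640 − 368 = 272 mm.
13 risers give 12 treads; going = 12 × 272 = 3264 mm.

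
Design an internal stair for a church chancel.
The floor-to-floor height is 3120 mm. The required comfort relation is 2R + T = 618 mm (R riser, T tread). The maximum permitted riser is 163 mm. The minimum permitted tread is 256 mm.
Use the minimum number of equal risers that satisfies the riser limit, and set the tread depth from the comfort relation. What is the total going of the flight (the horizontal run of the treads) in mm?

At most 163 each: 3120/163 = 19.14, giving 20 risers.
R = 3120 ÷ 20 = 156 mm.
From 2R + T = 618: T = 618 − 312 = 306 mm.
Going = (20 − 1) × 306 = 5814 mm.

5814 mm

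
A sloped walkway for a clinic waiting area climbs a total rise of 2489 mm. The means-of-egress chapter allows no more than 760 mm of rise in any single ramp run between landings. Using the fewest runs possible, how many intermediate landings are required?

3 intermediate landings

2489 / 760 = 3.27, so 4 ramp runs are needed.
4 runs are separated by 3 intermediate landings.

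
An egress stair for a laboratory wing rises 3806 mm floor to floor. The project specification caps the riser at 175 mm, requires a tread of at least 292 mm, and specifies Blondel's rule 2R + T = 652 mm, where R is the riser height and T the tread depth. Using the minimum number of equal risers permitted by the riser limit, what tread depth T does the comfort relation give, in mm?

3806 / 175 = 21.749 → round up to 22 risers.
Riser R = 3806 / 22 = 173 mm, within the 175 mm limit.
T = 652 − 2·173 = 306 mm, which satisfies the 292 mm minimum.

306 mm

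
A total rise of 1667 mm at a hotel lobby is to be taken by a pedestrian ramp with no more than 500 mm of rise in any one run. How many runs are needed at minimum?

4 runs

1667 / 500 = 3.33, so 4 ramp runs are needed.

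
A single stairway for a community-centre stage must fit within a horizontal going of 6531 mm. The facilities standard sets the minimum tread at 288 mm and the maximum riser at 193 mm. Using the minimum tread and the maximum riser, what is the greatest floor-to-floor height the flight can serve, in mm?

4439 mm

6531 / 288 = 22.68, so 22 treads fit.
Risers = treads + 1 = 23.
Maximum height = 23 × 193 = 4439 mm.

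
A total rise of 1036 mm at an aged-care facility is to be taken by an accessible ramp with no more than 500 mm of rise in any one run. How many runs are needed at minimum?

3 runs

1036 / 500 = 2.072 → round up to 3 ramp runs.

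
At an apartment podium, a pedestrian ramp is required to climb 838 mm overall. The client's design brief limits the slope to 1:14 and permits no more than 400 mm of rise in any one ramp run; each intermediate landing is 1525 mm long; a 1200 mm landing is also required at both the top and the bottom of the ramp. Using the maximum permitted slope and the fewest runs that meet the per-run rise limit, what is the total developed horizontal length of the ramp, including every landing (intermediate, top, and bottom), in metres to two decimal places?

At most 400 each: 838/400 = 2.10, giving 3 ramp runs. That means 2 intermediate landings.
Ramp run (horizontal) at 1:14: 838 × 14 = 11732 mm.
2 intermediate landings contribute 2 × 1525 = 3050 mm.
Top and bottom landings: 2 × 1200 = 2400 mm.
Total = 11732 + 3050 + 2400 = 17182 mm.
= 17.18 m.

17.18 m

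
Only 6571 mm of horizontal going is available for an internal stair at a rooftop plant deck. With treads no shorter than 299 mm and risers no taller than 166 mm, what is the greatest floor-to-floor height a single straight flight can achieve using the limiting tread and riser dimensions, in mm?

3652 mm

Treads that fit: ⌊6571 / 299⌋ = 21.
Risers = treads + 1 = 22.
Maximum height = 22 × 166 = 3652 mm.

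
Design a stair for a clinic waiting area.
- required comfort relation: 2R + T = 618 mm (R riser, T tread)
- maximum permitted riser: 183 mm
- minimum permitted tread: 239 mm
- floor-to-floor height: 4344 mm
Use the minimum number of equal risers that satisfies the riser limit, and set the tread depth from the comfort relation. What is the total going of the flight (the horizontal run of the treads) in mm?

4344 / 183 = 23.738 → round up to 24 risers.
Riser R = 4344 / 24 = 181 mm, within the 183 mm limit.
From 2R + T = 618: T = 618 − 362 = 256 mm.
Going = (24 − 1) × 256 = 5888 mm.

5888 mm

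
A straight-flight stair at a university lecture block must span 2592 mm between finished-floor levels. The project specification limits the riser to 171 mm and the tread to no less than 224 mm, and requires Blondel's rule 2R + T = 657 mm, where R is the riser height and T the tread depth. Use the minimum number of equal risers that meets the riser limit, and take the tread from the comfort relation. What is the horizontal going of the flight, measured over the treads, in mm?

4995 mm

2592 / 171 = 15.158 → round up to 16 risers.
R = 2592 ÷ 16 = 162 mm.
From 2R + T = 657: T = 657 − 324 = 333 mm.
Going = (16 − 1) × 333 = 4995 mm.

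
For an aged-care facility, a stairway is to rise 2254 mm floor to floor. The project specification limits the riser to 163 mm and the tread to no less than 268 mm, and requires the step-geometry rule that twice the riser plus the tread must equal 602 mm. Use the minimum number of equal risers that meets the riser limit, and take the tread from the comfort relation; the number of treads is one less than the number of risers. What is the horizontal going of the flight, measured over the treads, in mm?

At most 163 each: 2254/163 = 13.83, giving 14 risers.
R = 2254 ÷ 14 = 161 mm.
Tread T = 602 − 2 × 161 = 280 mm (≥ 268 mm).
14 risers give 13 treads; going = 13 × 280 = 3640 mm.

3640 mm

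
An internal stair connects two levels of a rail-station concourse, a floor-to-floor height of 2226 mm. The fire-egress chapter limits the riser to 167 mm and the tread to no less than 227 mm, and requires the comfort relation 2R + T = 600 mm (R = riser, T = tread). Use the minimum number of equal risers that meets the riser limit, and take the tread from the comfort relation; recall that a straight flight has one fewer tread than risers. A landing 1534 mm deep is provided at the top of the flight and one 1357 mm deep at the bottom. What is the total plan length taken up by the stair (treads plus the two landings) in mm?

At most 167 each: 2226/167 = 13.33, giving 14 risers.
Each riser is 2226/14 = 159 mm (≤ 167 mm).
T = 600 − 2·159 = 282 mm, which satisfies the 227 mm minimum.
Treads = 14 − 1 = 13; going = 13 × 282 = 3666 mm.
Add landings: 3666 + 1534 + 1357 = 6557 mm.

6557 mm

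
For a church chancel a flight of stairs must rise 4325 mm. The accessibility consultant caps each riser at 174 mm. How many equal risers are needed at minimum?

25 risers

At most 174 each: 4325/174 = 24.86, giving 25 risers.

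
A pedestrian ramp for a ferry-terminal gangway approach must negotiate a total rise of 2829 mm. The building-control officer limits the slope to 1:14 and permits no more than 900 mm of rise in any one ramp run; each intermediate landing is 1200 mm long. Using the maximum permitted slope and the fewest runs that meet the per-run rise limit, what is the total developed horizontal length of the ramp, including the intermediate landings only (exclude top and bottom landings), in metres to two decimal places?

At most 900 each: 2829/900 = 3.14, giving 4 ramp runs. That means 3 intermediate landings.
Ramp run (horizontal) at 1:14: 2829 × 14 = 39606 mm.
Intermediate landings: 3 × 1200 = 3600 mm.
Total developed length = 39606 + 3600 = 43206 mm.
= 43.21 m.

43.21 m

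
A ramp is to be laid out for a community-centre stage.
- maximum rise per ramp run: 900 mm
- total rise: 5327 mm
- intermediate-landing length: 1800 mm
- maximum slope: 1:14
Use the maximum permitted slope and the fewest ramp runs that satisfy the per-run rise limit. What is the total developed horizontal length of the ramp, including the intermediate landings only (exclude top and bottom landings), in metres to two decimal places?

83.58 m

5327 / 900 = 5.919 → round up to 6 ramp runs. That means 5 intermediate landings.
Horizontal run for 5327 mm of rise at 1:14 is 5327 × 14 = 74578 mm.
5 intermediate landings contribute 5 × 1800 = 9000 mm.
Developed length = 74578 + 9000 = 83578 mm.
= 83.58 m.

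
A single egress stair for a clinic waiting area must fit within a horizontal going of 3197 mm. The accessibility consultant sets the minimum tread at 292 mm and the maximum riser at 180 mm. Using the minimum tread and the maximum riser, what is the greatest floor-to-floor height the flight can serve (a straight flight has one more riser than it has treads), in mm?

Treads that fit: ⌊3197 / 292⌋ = 10.
Risers = treads + 1 = 11.
Maximum height = 11 × 180 = 1980 mm.

1980 mm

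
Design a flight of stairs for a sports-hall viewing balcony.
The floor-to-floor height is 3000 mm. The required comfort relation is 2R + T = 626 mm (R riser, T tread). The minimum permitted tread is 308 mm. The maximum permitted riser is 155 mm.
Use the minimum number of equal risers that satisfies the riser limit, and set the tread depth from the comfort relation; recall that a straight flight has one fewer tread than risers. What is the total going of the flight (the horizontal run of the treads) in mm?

6194 mm

⌈3000/155⌉ = 20 risers.
R = 3000 ÷ 20 = 150 mm.
T = 626 − 2·150 = 326 mm, which satisfies the 308 mm minimum.
Going = (20 − 1) × 326 = 6194 mm.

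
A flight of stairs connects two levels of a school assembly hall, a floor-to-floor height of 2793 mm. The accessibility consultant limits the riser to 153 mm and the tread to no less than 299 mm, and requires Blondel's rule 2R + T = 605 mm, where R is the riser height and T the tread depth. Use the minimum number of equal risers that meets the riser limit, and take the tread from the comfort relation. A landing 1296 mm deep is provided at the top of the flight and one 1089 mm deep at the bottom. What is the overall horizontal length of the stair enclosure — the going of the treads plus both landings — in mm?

7983 mm

⌈2793/153⌉ = 19 risers.
Riser R = 2793 / 19 = 147 mm, within the 153 mm limit.
From 2R + T = 605: T = 605 − 294 = 311 mm.
19 risers give 18 treads; going = 18 × 311 = 5598 mm.
Enclosure = 5598 + 1296 + 1089 = 7983 mm.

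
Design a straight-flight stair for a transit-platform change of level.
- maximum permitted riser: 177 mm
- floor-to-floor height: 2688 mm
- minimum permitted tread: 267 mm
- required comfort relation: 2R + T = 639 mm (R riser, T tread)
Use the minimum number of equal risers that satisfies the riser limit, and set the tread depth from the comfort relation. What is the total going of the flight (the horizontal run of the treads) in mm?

⌈2688/177⌉ = 16 risers.
Each riser is 2688/16 = 168 mm (≤ 177 mm).
T = 639 − 2·168 = 303 mm, which satisfies the 267 mm minimum.
Going = (16 − 1) × 303 = 4545 mm.

4545 mm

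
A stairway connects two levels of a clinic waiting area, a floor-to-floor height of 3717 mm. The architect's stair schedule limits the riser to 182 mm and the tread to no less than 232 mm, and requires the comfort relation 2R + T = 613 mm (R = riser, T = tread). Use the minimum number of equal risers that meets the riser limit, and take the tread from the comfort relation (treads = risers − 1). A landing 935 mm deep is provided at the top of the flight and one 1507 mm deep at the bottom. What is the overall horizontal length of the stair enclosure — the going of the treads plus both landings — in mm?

7622 mm

3717 / 182 = 20.42, so 21 risers are needed.
Riser R = 3717 / 21 = 177 mm, within the 182 mm limit.
T = 613 − 2·177 = 259 mm, which satisfies the 232 mm minimum.
Treads = 21 − 1 = 20; going = 20 × 259 = 5180 mm.
Add landings: 5180 + 935 + 1507 = 7622 mm.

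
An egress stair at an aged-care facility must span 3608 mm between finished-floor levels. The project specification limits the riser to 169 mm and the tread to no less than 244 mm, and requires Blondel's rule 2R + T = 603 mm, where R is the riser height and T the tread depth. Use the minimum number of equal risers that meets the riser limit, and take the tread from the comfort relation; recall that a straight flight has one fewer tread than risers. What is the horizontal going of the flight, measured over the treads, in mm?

3608 / 169 = 21.35, so 22 risers are needed.
R = 3608 ÷ 22 = 164 mm.
Tread T = 603 − 2 × 164 = 275 mm (≥ 244 mm).
22 risers give 21 treads; going = 21 × 275 = 5775 mm.

5775 mm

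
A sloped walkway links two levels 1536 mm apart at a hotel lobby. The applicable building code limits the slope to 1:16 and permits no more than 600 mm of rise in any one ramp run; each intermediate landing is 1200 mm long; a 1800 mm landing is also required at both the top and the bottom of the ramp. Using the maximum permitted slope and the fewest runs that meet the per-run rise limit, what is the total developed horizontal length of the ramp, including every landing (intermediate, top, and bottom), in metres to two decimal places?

30.58 m

1536 / 600 = 2.56, so 3 ramp runs are needed. That means 2 intermediate landings.
Ramp run (horizontal) at 1:16: 1536 × 16 = 24576 mm.
Intermediate landings: 2 × 1200 = 2400 mm.
Top and bottom landings: 2 × 1800 = 3600 mm.
Total = 24576 + 2400 + 3600 = 30576 mm.
= 30.58 m.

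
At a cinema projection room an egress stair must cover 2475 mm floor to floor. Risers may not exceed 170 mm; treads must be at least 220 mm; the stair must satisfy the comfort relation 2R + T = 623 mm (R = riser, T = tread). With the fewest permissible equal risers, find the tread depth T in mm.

293 mm

⌈2475/170⌉ = 15 risers.
Riser R = 2475 / 15 = 165 mm, within the 170 mm limit.
T = 623 − 2·165 = 293 mm, which satisfies the 220 mm minimum.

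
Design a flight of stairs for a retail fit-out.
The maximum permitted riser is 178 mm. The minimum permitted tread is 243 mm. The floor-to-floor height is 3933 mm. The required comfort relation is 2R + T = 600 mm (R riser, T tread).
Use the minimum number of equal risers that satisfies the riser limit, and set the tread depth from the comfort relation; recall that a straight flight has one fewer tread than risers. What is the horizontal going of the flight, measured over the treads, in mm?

3933 / 178 = 22.10, so 23 risers are needed.
Each riser is 3933/23 = 171 mm (≤ 178 mm).
T = 600 − 2·171 = 258 mm, which satisfies the 243 mm minimum.
23 risers give 22 treads; going = 22 × 258 = 5676 mm.

5676 mm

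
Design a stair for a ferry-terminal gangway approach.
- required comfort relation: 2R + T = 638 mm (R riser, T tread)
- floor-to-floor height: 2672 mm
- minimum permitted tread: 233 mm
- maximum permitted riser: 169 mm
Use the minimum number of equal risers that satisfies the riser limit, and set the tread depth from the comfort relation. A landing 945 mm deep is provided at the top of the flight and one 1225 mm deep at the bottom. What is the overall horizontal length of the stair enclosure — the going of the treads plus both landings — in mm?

6730 mm

⌈2672/169⌉ = 16 risers.
Riser R = 2672 / 16 = 167 mm, within the 169 mm limit.
From 2R + T = 638: T = 638 − 334 = 304 mm.
Going = (16 − 1) × 304 = 4560 mm.
Enclosure = 4560 + 945 + 1225 = 6730 mm.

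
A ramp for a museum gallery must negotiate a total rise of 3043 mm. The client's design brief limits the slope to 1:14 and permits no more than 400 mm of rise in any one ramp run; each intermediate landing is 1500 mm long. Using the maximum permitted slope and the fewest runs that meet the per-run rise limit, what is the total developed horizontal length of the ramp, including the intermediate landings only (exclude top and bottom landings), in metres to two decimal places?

3043 / 400 = 7.61, so 8 ramp runs are needed. That means 7 intermediate landings.
Ramp run (horizontal) at 1:14: 3043 × 14 = 42602 mm.
Intermediate landings: 7 × 1500 = 10500 mm.
Developed length = 42602 + 10500 = 53102 mm.
= 53.10 m.

53.10 m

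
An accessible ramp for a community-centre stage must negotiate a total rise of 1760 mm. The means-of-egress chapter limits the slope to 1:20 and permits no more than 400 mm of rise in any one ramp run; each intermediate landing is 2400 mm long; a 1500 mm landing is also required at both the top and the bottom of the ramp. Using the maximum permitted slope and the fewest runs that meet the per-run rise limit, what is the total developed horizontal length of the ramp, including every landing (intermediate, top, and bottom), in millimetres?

47800 mm

At most 400 each: 1760/400 = 4.40, giving 5 ramp runs. That means 4 intermediate landings.
Ramp run (horizontal) at 1:20: 1760 × 20 = 35200 mm.
4 intermediate landings contribute 4 × 2400 = 9600 mm.
Top and bottom landings: 2 × 1500 = 3000 mm.
Total = 35200 + 9600 + 3000 = 47800 mm.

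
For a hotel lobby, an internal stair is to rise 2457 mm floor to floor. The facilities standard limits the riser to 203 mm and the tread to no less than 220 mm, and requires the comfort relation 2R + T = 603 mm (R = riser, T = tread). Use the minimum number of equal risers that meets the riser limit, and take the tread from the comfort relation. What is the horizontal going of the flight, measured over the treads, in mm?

2457 / 203 = 12.10, so 13 risers are needed.
R = 2457 ÷ 13 = 189 mm.
T = 603 − 2·189 = 225 mm, which satisfies the 220 mm minimum.
Going = (13 − 1) × 225 = 2700 mm.

2700 mm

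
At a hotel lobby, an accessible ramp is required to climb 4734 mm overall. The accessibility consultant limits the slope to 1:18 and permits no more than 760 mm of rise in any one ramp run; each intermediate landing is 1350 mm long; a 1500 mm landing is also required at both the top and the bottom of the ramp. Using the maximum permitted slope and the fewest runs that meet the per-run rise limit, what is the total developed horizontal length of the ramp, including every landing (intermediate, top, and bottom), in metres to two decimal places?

96.31 m

4734 / 760 = 6.23, so 7 ramp runs are needed. That means 6 intermediate landings.
Horizontal run for 4734 mm of rise at 1:18 is 4734 × 18 = 85212 mm.
6 intermediate landings contribute 6 × 1350 = 8100 mm.
Top and bottom landings: 2 × 1500 = 3000 mm.
Total = 85212 + 8100 + 3000 = 96312 mm.
= 96.31 m.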